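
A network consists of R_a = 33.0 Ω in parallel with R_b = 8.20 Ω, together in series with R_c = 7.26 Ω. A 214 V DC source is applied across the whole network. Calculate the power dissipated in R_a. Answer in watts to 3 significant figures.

Collapse the R_a‖R_b pair into one equivalent R_p; then R_p and R_c form a series string.
R_p = (33.0×8.20)/(33.0+8.20) = 6.568 Ω
R_total = R_p + 7.26 = 6.568 + 7.26 = 13.83 Ω
I = V / R_total = 214 / 13.83 = 15.48 A
Voltage across the parallel pair: V_p = I × R_p = 15.48 × 6.568 = 101.6 V
R_a sits across V_p; its power is V_p²/R.
P_R_a = (101.6)² / 33.0 = 313.1 W

313 W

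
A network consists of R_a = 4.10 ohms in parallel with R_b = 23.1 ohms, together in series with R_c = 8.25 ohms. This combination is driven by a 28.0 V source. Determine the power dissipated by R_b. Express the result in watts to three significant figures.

2.99 W

Combine R_a and R_b into their parallel equivalent first, reducing the network to two series resistors.
R_p = (4.10×23.1)/(4.10+23.1) = 3.482 Ω
R_total = R_p + 8.25 = 3.482 + 8.25 = 11.73 Ω
I = V / R_total = 28.0 / 11.73 = 2.387 A
Voltage across the parallel pair: V_p = I × R_p = 2.387 × 3.482 = 8.310 V
Use P = V²/R for R_b with V = V_p.
P_R_b = (8.310)² / 23.1 = 2.990 W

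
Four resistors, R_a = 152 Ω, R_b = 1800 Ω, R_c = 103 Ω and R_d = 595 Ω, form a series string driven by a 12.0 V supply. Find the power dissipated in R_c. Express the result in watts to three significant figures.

0.00211 W

Series elements share the same current, so find I first, then use P = I²R.
R_total = 152 + 1800 + 103 + 595 = 2650 Ω
I = V / R_total = 12.0 / 2650 = 0.004528 A
P_R_c = I² × R_c = (0.004528)² × 103 = 0.002112 W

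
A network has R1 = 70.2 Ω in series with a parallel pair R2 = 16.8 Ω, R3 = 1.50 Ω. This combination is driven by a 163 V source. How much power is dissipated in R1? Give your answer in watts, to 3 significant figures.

364 W

First combine the parallel branches into one equivalent R_p, then R1 + R_p is a series pair.
R_p = (16.8×1.50)/(16.8+1.50) = 1.377 Ω
R_total = 70.2 + 1.377 = 71.58 Ω
I = V / R_total = 163 / 71.58 = 2.277 A
The full supply current passes through R1: P = I²R.
P_R1 = (2.277)² × 70.2 = 364.1 W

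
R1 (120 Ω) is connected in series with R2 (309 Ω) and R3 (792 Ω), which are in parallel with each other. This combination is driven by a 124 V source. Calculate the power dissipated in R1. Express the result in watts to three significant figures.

15.7 W

Collapse R2‖R3 to a single equivalent, reducing the network to two series elements.
R_p = (309×792)/(309+792) = 222.3 Ω
R_total = 120 + 222.3 = 342.3 Ω
I = V / R_total = 124 / 342.3 = 0.3623 A
The full supply current passes through R1: P = I²R.
P_R1 = (0.3623)² × 120 = 15.75 W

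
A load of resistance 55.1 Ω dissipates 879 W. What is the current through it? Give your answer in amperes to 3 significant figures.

Inverting the appropriate power form: I = √(P / R).
I = √(879 / 55.1) = 3.994 A

3.99 A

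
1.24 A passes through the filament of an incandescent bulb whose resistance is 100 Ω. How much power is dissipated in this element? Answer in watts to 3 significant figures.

154 W

The current through and the resistance of the element are both given; use P = I²R.
P = (1.240 A)² × 100 Ω = 153.8 W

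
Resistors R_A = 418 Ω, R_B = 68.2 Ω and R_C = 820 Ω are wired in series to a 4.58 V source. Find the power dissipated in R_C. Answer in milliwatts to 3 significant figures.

10.1 mW

The current is common to all series resistors; compute it, then apply P = I²R for the target.
R_total = 418 + 68.2 + 820 = 1306 Ω
I = V / R_total = 4.58 / 1306 = 0.003506 A
P_R_C = I² × R_C = (0.003506)² × 820 = 0.01008 W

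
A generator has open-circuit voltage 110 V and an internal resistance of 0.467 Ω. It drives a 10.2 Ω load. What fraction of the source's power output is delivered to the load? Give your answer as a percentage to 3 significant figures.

Efficiency is P_load / P_total. With a series r and R sharing the same I, P = I²R for each, so η = R/(R+r).
η = R / (R + r) = 10.2 / (10.2 + 0.467) = 0.9562

95.6 %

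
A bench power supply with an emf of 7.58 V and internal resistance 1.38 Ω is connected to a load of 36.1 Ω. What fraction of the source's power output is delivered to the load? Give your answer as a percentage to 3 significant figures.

Both r and R carry the same current, so the power split is just the resistance split: η = R/(R+r).
η = R / (R + r) = 36.1 / (36.1 + 1.38) = 0.9632

96.3 %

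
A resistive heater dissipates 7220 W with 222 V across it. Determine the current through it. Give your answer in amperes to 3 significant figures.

The two known quantities fix the third via I = P / V.
I = 7220 / 222 = 32.52 A

32.5 A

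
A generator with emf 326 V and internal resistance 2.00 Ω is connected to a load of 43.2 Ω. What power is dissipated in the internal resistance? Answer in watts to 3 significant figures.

The source's internal resistance is just another series element carrying I; its dissipation is I²r.
I = ε / (r + R) = 326 / (2.00 + 43.2) = 7.212 A
P_int = I² r = (7.212)² × 2.00 = 104.0 W

104 W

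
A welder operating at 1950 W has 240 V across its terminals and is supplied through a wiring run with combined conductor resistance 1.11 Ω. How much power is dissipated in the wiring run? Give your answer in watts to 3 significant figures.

73.3 W

The wiring run is a series resistance carrying the load current; its dissipation is I²R_line.
I = P / V = 1950 / 240 = 8.125 A through the wiring run.
P_line = I² R_line = (8.125)² × 1.11 = 73.28 W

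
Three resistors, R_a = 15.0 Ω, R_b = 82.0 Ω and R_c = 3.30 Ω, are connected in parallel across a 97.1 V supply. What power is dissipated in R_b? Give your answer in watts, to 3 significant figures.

Each parallel branch sees the full supply voltage, so P = V²/R applies directly to the target branch.
P_R_b = V² / R_b = (97.1)² / 82.0 Ω = 115.0 W

115 W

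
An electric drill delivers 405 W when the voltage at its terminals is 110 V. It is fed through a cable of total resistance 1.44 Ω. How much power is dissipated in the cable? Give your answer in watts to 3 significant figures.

19.5 W

Only the current and the line resistance are needed for the I²R loss.
I = P / V = 405 / 110 = 3.682 A through the cable.
P_line = I² R_line = (3.682)² × 1.44 = 19.52 W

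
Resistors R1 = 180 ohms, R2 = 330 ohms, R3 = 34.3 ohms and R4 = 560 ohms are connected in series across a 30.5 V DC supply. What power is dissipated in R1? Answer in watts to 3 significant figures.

Every series element carries the same I. Get I from the total resistance, then P = I² × R1.
R_total = 180 + 330 + 34.3 + 560 = 1104 Ω
I = V / R_total = 30.5 / 1104 = 0.02762 A
P_R1 = I² × R1 = (0.02762)² × 180 = 0.1373 W

0.137 W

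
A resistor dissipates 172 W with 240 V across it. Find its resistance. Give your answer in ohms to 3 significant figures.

335 Ω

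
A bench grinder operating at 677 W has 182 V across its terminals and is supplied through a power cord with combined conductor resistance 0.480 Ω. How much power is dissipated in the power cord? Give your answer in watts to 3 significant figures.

Only the current and the line resistance are needed for the I²R loss.
I = P / V = 677 / 182 = 3.720 A through the power cord.
P_line = I² R_line = (3.720)² × 0.480 = 6.642 W

6.64 W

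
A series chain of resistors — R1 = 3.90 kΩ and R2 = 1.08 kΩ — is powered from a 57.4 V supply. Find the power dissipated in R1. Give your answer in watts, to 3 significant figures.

0.518 W

Series elements share the same current, so find I first, then use P = I²R.
R_total = (3.90 + 1.08) kΩ = 4980 Ω
I = V / R_total = 57.4 / 4980 = 0.01153 A
P_R1 = I² × R1 = (0.01153)² × 3900 = 0.5181 W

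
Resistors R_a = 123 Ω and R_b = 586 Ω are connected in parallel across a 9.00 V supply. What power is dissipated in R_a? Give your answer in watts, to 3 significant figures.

Every branch has 9.00 V across it, so for R_a the power is simply V²/R.
P_R_a = V² / R_a = (9.00)² / 123 Ω = 0.6585 W

0.659 W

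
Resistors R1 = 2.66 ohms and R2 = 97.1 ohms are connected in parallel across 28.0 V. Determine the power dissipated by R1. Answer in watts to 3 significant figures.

295 W

R1 sits directly across the source, so P = V²/R with V = 28.0 V.
P_R1 = V² / R1 = (28.0)² / 2.66 Ω = 294.7 W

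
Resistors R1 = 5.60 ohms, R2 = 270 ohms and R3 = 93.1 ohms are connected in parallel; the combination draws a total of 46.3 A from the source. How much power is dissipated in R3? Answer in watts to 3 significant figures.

Only the total current is stated, so first find the parallel equivalent to get the voltage across the combination.
1/R_eq = 1/5.60 + 1/270 + 1/93.1 ⇒ R_eq = 5.181 Ω
V = I_total × R_eq = 46.30 × 5.181 = 239.9 V
P_R3 = V² / R3 = (239.9)² / 93.1 = 618.1 W

618 W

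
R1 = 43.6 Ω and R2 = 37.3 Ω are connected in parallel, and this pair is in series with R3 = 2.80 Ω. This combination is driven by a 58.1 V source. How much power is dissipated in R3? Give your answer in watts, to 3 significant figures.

18.0 W

Combine R1 and R2 into their parallel equivalent first, reducing the network to two series resistors.
R_p = (43.6×37.3)/(43.6+37.3) = 20.10 Ω
R_total = R_p + 2.80 = 20.10 + 2.80 = 22.90 Ω
I = V / R_total = 58.1 / 22.90 = 2.537 A
R3 is the series element, so its power is I²R.
P_R3 = (2.537)² × 2.80 = 18.02 W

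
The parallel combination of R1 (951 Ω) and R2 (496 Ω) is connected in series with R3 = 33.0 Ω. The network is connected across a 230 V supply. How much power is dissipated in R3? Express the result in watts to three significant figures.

Collapse the R1‖R2 pair into one equivalent R_p; then R_p and R3 form a series string.
R_p = (951×496)/(951+496) = 326.0 Ω
R_total = R_p + 33.0 = 326.0 + 33.0 = 359.0 Ω
I = V / R_total = 230 / 359.0 = 0.6407 A
R3 is the series element, so its power is I²R.
P_R3 = (0.6407)² × 33.0 = 13.55 W

13.5 W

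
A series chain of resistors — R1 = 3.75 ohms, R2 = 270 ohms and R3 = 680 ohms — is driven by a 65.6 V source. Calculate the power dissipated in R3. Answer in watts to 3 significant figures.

Series elements share the same current, so find I first, then use P = I²R.
R_total = 3.75 + 270 + 680 = 953.8 Ω
I = V / R_total = 65.6 / 953.8 = 0.06878 A
P_R3 = I² × R3 = (0.06878)² × 680 = 3.217 W

3.22 W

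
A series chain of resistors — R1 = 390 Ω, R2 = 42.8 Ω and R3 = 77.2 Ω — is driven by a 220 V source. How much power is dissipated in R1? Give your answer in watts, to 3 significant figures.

Series elements share the same current, so find I first, then use P = I²R.
R_total = 390 + 42.8 + 77.2 = 510.0 Ω
I = V / R_total = 220 / 510.0 = 0.4314 A
P_R1 = I² × R1 = (0.4314)² × 390 = 72.57 W

72.6 W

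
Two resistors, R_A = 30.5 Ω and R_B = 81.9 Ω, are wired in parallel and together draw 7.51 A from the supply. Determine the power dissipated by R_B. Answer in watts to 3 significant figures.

The branches share the same voltage, but only the total current is given — find V from the equivalent resistance first.
1/R_eq = 1/30.5 + 1/81.9 ⇒ R_eq = 22.22 Ω
V = I_total × R_eq = 7.510 × 22.22 = 166.9 V
P_R_B = V² / R_B = (166.9)² / 81.9 = 340.1 W

340 W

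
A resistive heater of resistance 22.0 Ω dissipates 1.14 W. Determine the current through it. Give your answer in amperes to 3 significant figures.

The two known quantities fix the third via I = √(P / R).
I = √(1.14 / 22.0) = 0.2276 A

0.228 A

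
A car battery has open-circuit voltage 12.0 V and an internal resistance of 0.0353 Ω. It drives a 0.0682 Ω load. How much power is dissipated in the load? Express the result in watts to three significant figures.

With r and R in series, I = ε/(r+R); the load dissipates I²R.
I = ε / (r + R) = 12.0 / (0.0353 + 0.0682) = 115.9 A
P_load = I² R = (115.9)² × 0.0682 = 916.8 W

917 W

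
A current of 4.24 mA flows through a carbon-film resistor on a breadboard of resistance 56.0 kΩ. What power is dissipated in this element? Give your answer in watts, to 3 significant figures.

1.01 W

Current and resistance are given, so P = I²R is the direct form.
P = (0.004240 A)² × 56000 Ω = 1.007 W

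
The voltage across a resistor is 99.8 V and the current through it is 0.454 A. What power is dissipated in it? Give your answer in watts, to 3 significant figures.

45.3 W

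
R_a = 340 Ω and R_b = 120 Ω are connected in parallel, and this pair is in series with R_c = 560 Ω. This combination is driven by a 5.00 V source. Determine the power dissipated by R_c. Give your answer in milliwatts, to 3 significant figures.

Collapse the R_a‖R_b pair into one equivalent R_p; then R_p and R_c form a series string.
R_p = (340×120)/(340+120) = 88.70 Ω
R_total = R_p + 560 = 88.70 + 560 = 648.7 Ω
I = V / R_total = 5.00 / 648.7 = 0.007708 A
R_c is the series element, so its power is I²R.
P_R_c = (0.007708)² × 560 = 0.03327 W

33.3 mW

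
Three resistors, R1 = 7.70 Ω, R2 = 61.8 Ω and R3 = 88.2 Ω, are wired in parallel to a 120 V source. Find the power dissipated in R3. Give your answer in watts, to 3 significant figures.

Each parallel branch sees the full supply voltage, so P = V²/R applies directly to the target branch.
P_R3 = V² / R3 = (120)² / 88.2 Ω = 163.3 W

163 W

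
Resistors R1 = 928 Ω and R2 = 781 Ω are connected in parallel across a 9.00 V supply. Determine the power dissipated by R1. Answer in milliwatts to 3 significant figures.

87.3 mW

R1 sits directly across the source, so P = V²/R with V = 9.00 V.
P_R1 = V² / R1 = (9.00)² / 928 Ω = 0.08728 W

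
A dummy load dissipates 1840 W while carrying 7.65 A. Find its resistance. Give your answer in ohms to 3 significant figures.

From P = V I = I²R = V²/R, with the two given quantities we get R = P / I².
R = 1840 / (7.650)² = 31.44 Ω

31.4 Ω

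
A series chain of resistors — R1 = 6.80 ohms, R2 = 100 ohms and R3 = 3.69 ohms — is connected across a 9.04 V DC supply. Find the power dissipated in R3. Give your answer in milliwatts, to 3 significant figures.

Series elements share the same current, so find I first, then use P = I²R.
R_total = 6.80 + 100 + 3.69 = 110.5 Ω
I = V / R_total = 9.04 / 110.5 = 0.08182 A
P_R3 = I² × R3 = (0.08182)² × 3.69 = 0.02470 W

24.7 mW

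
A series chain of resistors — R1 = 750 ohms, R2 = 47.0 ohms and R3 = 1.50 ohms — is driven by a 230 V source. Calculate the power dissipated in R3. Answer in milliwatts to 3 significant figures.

124 mW

In a series string the same current flows through every resistor — find that current, then P = I²R for the one we want.
R_total = 750 + 47.0 + 1.50 = 798.5 Ω
I = V / R_total = 230 / 798.5 = 0.2880 A
P_R3 = I² × R3 = (0.2880)² × 1.50 = 0.1245 W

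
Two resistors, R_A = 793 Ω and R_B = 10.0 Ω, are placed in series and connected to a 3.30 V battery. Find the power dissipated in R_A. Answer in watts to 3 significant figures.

Every series element carries the same I. Get I from the total resistance, then P = I² × R_A.
R_total = 793 + 10.0 = 803.0 Ω
I = V / R_total = 3.30 / 803.0 = 0.004110 A
P_R_A = I² × R_A = (0.004110)² × 793 = 0.01339 W

0.0134 W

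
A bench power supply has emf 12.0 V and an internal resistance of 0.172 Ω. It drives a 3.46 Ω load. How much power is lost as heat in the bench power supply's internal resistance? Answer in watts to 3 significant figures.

1.88 W

r is in series with the load, so it carries the full circuit current — the loss in it is I²r.
I = ε / (r + R) = 12.0 / (0.172 + 3.46) = 3.304 A
P_int = I² r = (3.304)² × 0.172 = 1.878 W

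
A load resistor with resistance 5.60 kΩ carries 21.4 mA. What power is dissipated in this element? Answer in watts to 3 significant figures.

The current through and the resistance of the element are both given; use P = I²R.
P = (0.02140 A)² × 5600 Ω = 2.565 W

2.56 W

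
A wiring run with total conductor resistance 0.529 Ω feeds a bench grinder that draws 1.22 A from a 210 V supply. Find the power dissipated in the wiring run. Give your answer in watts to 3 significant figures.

Only the current and the line resistance are needed for the I²R loss.
The wiring run carries the full 1.22 A.
P_line = I² R_line = (1.220)² × 0.529 = 0.7874 W

0.787 W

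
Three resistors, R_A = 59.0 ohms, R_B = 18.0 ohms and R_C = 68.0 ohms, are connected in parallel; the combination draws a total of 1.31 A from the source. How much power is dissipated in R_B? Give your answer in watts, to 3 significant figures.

12.5 W

Parallel branches share V, not I — compute V via R_eq, then use V²/R for the target branch.
1/R_eq = 1/59.0 + 1/18.0 + 1/68.0 ⇒ R_eq = 11.47 Ω
V = I_total × R_eq = 1.310 × 11.47 = 15.02 V
P_R_B = V² / R_B = (15.02)² / 18.0 = 12.54 W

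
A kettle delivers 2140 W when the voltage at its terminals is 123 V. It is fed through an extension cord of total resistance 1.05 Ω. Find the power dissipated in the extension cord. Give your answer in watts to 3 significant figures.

318 W

Only the current and the line resistance are needed for the I²R loss.
I = P / V = 2140 / 123 = 17.40 A through the extension cord.
P_line = I² R_line = (17.40)² × 1.05 = 317.8 W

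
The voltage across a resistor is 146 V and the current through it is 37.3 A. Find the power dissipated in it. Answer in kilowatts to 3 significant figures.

5.45 kW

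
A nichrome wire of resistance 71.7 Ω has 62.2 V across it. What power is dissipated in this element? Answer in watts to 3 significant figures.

54.0 W

V and R are stated; P = V²/R avoids computing the current.
P = (62.2 V)² / 71.7 Ω = 53.96 W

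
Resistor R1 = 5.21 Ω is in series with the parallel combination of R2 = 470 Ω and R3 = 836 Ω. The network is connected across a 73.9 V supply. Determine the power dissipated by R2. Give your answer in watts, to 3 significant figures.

Collapse R2‖R3 to a single equivalent, reducing the network to two series elements.
R_p = (470×836)/(470+836) = 300.9 Ω
R_total = 5.21 + 300.9 = 306.1 Ω
I = V / R_total = 73.9 / 306.1 = 0.2414 A
Voltage across the parallel pair: V_p = I × R_p = 0.2414 × 300.9 = 72.64 V
R2 sees V_p directly, so P = V_p² / R2.
P_R2 = (72.64)² / 470 = 11.23 W

11.2 W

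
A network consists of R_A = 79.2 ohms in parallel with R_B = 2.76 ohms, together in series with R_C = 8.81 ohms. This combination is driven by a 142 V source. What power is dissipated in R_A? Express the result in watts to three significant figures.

First find R_p for the parallel pair, then treat R_p + R_C as a series loop.
R_p = (79.2×2.76)/(79.2+2.76) = 2.667 Ω
R_total = R_p + 8.81 = 2.667 + 8.81 = 11.48 Ω
I = V / R_total = 142 / 11.48 = 12.37 A
Voltage across the parallel pair: V_p = I × R_p = 12.37 × 2.667 = 33.00 V
R_A has V_p across it, so P = V_p²/R_A.
P_R_A = (33.00)² / 79.2 = 13.75 W

13.7 W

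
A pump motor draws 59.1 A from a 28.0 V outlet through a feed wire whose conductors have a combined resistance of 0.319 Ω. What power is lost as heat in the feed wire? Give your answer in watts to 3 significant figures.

The feed wire is a series resistance carrying the load current; its dissipation is I²R_line.
The feed wire carries the full 59.1 A.
P_line = I² R_line = (59.10)² × 0.319 = 1114 W

1110 W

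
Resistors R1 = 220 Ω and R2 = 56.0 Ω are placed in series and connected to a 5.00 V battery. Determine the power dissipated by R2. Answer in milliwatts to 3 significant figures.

18.4 mW

Series elements share the same current, so find I first, then use P = I²R.
R_total = 220 + 56.0 = 276.0 Ω
I = V / R_total = 5.00 / 276.0 = 0.01812 A
P_R2 = I² × R2 = (0.01812)² × 56.0 = 0.01838 W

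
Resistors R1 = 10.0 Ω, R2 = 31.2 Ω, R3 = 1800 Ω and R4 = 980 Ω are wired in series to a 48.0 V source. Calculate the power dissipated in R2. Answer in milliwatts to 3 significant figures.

Series elements share the same current, so find I first, then use P = I²R.
R_total = 10.0 + 31.2 + 1800 + 980 = 2821 Ω
I = V / R_total = 48.0 / 2821 = 0.01701 A
P_R2 = I² × R2 = (0.01701)² × 31.2 = 0.009032 W

9.03 mW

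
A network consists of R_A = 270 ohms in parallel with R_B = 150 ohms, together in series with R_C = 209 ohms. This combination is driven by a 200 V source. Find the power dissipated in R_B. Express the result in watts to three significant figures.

26.6 W

Reduce the parallel combination to a single R_p; the circuit then becomes R_p in series with the remaining resistor.
R_p = (270×150)/(270+150) = 96.43 Ω
R_total = R_p + 209 = 96.43 + 209 = 305.4 Ω
I = V / R_total = 200 / 305.4 = 0.6548 A
Voltage across the parallel pair: V_p = I × R_p = 0.6548 × 96.43 = 63.14 V
Use P = V²/R for R_B with V = V_p.
P_R_B = (63.14)² / 150 = 26.58 W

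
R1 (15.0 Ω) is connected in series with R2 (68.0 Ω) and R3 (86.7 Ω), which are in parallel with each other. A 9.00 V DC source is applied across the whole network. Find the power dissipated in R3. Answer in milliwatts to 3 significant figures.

481 mW

Replace R2 and R3 with their parallel equivalent so the circuit becomes R1 in series with R_p.
R_p = (68.0×86.7)/(68.0+86.7) = 38.11 Ω
R_total = 15.0 + 38.11 = 53.11 Ω
I = V / R_total = 9.00 / 53.11 = 0.1695 A
Voltage across the parallel pair: V_p = I × R_p = 0.1695 × 38.11 = 6.458 V
R3 sees V_p directly, so P = V_p² / R3.
P_R3 = (6.458)² / 86.7 = 0.4811 W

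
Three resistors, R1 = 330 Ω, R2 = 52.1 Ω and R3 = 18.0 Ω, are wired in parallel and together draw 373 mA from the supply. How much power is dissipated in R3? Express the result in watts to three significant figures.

The branches share the same voltage, but only the total current is given — find V from the equivalent resistance first.
1/R_eq = 1/330 + 1/52.1 + 1/18.0 ⇒ R_eq = 12.86 Ω
V = I_total × R_eq = 0.3730 × 12.86 = 4.796 V
P_R3 = V² / R3 = (4.796)² / 18.0 = 1.278 W

1.28 W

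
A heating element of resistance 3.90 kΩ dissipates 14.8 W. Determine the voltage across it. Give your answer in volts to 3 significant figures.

From P = V I = I²R = V²/R, with the two given quantities we get V = √(P R).
V = √(14.8 × 3900) = 240.2 V

240 V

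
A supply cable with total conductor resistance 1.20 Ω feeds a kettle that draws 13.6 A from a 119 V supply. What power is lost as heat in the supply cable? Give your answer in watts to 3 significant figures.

222 W

Only the current and the line resistance are needed for the I²R loss.
The supply cable carries the full 13.6 A.
P_line = I² R_line = (13.60)² × 1.20 = 222.0 W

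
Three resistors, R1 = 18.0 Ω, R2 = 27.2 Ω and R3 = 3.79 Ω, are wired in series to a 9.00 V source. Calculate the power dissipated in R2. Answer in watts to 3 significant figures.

0.918 W

Since the resistors are in series they all carry the loop current I = V/R_total; the power in any one is I²R.
R_total = 18.0 + 27.2 + 3.79 = 48.99 Ω
I = V / R_total = 9.00 / 48.99 = 0.1837 A
P_R2 = I² × R2 = (0.1837)² × 27.2 = 0.9180 W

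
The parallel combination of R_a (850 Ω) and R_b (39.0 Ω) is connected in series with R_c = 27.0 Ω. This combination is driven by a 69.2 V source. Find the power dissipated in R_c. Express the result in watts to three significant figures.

Reduce the parallel combination to a single R_p; the circuit then becomes R_p in series with the remaining resistor.
R_p = (850×39.0)/(850+39.0) = 37.29 Ω
R_total = R_p + 27.0 = 37.29 + 27.0 = 64.29 Ω
I = V / R_total = 69.2 / 64.29 = 1.076 A
R_c is the series element, so its power is I²R.
P_R_c = (1.076)² × 27.0 = 31.28 W

31.3 W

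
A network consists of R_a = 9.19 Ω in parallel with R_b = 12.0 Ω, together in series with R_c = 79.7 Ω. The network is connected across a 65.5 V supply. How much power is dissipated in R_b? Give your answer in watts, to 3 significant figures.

Combine R_a and R_b into their parallel equivalent first, reducing the network to two series resistors.
R_p = (9.19×12.0)/(9.19+12.0) = 5.204 Ω
R_total = R_p + 79.7 = 5.204 + 79.7 = 84.90 Ω
I = V / R_total = 65.5 / 84.90 = 0.7715 A
Voltage across the parallel pair: V_p = I × R_p = 0.7715 × 5.204 = 4.015 V
Use P = V²/R for R_b with V = V_p.
P_R_b = (4.015)² / 12.0 = 1.343 W

1.34 W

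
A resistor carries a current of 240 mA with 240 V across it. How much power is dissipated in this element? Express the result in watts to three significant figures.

With V and I both given, power follows immediately from P = V I.
P = 240 V × 0.2400 A = 57.60 W

57.6 W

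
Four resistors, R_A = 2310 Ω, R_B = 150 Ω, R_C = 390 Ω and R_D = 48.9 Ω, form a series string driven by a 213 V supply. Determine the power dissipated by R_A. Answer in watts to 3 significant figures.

In a series string the same current flows through every resistor — find that current, then P = I²R for the one we want.
R_total = 2310 + 150 + 390 + 48.9 = 2899 Ω
I = V / R_total = 213 / 2899 = 0.07348 A
P_R_A = I² × R_A = (0.07348)² × 2310 = 12.47 W

12.5 W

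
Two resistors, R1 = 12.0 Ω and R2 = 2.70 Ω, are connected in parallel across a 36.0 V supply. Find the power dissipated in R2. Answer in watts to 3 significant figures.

480 W

Every branch has 36.0 V across it, so for R2 the power is simply V²/R.
P_R2 = V² / R2 = (36.0)² / 2.70 Ω = 480.0 W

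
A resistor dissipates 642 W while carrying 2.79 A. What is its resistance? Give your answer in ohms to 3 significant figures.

82.5 Ω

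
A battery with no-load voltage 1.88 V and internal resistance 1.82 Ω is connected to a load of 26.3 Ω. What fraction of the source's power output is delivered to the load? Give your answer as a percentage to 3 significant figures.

93.5 %

η = P_load/(P_load+P_int) = I²R/(I²R+I²r) = R/(R+r) — the I² cancels for series elements.
η = R / (R + r) = 26.3 / (26.3 + 1.82) = 0.9353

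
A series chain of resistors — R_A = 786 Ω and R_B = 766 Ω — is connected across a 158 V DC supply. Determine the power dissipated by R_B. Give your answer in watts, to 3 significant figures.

7.94 W

The current is common to all series resistors; compute it, then apply P = I²R for the target.
R_total = 786 + 766 = 1552 Ω
I = V / R_total = 158 / 1552 = 0.1018 A
P_R_B = I² × R_B = (0.1018)² × 766 = 7.939 W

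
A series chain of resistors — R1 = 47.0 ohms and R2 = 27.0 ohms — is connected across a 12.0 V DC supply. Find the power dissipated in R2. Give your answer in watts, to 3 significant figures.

0.710 W

Since the resistors are in series they all carry the loop current I = V/R_total; the power in any one is I²R.
R_total = 47.0 + 27.0 = 74.00 Ω
I = V / R_total = 12.0 / 74.00 = 0.1622 A
P_R2 = I² × R2 = (0.1622)² × 27.0 = 0.7100 W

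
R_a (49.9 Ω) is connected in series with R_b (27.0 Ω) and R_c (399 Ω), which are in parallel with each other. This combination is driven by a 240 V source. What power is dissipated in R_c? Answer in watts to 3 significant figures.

16.3 W

Reduce the parallel pair to R_p first; the network is then a simple series string.
R_p = (27.0×399)/(27.0+399) = 25.29 Ω
R_total = 49.9 + 25.29 = 75.19 Ω
I = V / R_total = 240 / 75.19 = 3.192 A
Voltage across the parallel pair: V_p = I × R_p = 3.192 × 25.29 = 80.72 V
With V_p across R_c, its power is V_p²/R_c.
P_R_c = (80.72)² / 399 = 16.33 W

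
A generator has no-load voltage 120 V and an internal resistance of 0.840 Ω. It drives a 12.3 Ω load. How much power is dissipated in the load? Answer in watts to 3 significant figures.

1030 W

The internal resistance and the load are in series, so the same I flows through both; get I from ε/(r+R), then I²R for the load.
I = ε / (r + R) = 120 / (0.840 + 12.3) = 9.132 A
P_load = I² R = (9.132)² × 12.3 = 1026 W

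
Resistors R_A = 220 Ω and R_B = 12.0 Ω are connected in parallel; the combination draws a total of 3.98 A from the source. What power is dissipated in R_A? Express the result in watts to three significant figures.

Only the total current is stated, so first find the parallel equivalent to get the voltage across the combination.
1/R_eq = 1/220 + 1/12.0 ⇒ R_eq = 11.38 Ω
V = I_total × R_eq = 3.980 × 11.38 = 45.29 V
P_R_A = V² / R_A = (45.29)² / 220 = 9.323 W

9.32 W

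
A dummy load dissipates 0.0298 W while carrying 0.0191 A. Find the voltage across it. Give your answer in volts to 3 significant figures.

Inverting the appropriate power form: V = P / I.
V = 0.0298 / 0.01910 = 1.560 V

1.56 V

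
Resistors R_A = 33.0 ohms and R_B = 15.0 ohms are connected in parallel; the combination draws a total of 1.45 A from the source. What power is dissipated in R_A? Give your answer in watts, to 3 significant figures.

6.78 W

The branches share the same voltage, but only the total current is given — find V from the equivalent resistance first.
1/R_eq = 1/33.0 + 1/15.0 ⇒ R_eq = 10.31 Ω
V = I_total × R_eq = 1.450 × 10.31 = 14.95 V
P_R_A = V² / R_A = (14.95)² / 33.0 = 6.776 W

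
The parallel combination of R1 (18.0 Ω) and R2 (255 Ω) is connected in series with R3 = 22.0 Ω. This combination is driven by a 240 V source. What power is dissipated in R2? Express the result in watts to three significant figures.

Combine R1 and R2 into their parallel equivalent first, reducing the network to two series resistors.
R_p = (18.0×255)/(18.0+255) = 16.81 Ω
R_total = R_p + 22.0 = 16.81 + 22.0 = 38.81 Ω
I = V / R_total = 240 / 38.81 = 6.183 A
Voltage across the parallel pair: V_p = I × R_p = 6.183 × 16.81 = 104.0 V
R2 sits across V_p; its power is V_p²/R.
P_R2 = (104.0)² / 255 = 42.39 W

42.4 W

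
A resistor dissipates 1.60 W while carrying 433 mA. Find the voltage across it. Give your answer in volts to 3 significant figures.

3.70 V

Inverting the appropriate power form: V = P / I.
V = 1.60 / 0.4330 = 3.695 V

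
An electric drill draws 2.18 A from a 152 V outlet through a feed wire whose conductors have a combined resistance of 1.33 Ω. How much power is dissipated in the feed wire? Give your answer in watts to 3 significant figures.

The feed wire is a series resistance carrying the load current; its dissipation is I²R_line.
The feed wire carries the full 2.18 A.
P_line = I² R_line = (2.180)² × 1.33 = 6.321 W

6.32 W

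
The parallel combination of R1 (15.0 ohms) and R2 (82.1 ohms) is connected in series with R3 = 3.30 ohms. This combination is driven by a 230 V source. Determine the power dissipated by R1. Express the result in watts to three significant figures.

2220 W

First find R_p for the parallel pair, then treat R_p + R3 as a series loop.
R_p = (15.0×82.1)/(15.0+82.1) = 12.68 Ω
R_total = R_p + 3.30 = 12.68 + 3.30 = 15.98 Ω
I = V / R_total = 230 / 15.98 = 14.39 A
Voltage across the parallel pair: V_p = I × R_p = 14.39 × 12.68 = 182.5 V
R1 has V_p across it, so P = V_p²/R1.
P_R1 = (182.5)² / 15.0 = 2221 W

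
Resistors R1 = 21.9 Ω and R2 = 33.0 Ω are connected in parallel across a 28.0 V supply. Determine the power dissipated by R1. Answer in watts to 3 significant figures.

Each parallel branch sees the full supply voltage, so P = V²/R applies directly to the target branch.
P_R1 = V² / R1 = (28.0)² / 21.9 Ω = 35.80 W

35.8 W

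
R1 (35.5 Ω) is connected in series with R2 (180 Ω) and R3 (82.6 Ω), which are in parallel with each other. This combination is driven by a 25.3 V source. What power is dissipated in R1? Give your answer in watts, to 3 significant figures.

Reduce the parallel pair to R_p first; the network is then a simple series string.
R_p = (180×82.6)/(180+82.6) = 56.62 Ω
R_total = 35.5 + 56.62 = 92.12 Ω
I = V / R_total = 25.3 / 92.12 = 0.2746 A
The full supply current passes through R1: P = I²R.
P_R1 = (0.2746)² × 35.5 = 2.678 W

2.68 W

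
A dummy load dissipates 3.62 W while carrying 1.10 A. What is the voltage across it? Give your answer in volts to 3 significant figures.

From P = V I = I²R = V²/R, with the two given quantities we get V = P / I.
V = 3.62 / 1.100 = 3.291 V

3.29 V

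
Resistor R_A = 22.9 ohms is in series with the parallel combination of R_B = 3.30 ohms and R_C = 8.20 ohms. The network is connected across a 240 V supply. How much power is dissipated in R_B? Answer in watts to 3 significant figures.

Reduce the parallel pair to R_p first; the network is then a simple series string.
R_p = (3.30×8.20)/(3.30+8.20) = 2.353 Ω
R_total = 22.9 + 2.353 = 25.25 Ω
I = V / R_total = 240 / 25.25 = 9.504 A
Voltage across the parallel pair: V_p = I × R_p = 9.504 × 2.353 = 22.36 V
R_B sees V_p directly, so P = V_p² / R_B.
P_R_B = (22.36)² / 3.30 = 151.5 W

152 W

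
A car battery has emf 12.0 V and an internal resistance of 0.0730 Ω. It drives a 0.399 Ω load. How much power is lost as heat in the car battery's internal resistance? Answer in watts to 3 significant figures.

47.2 W

The internal resistance carries the same current as the load; P_int = I²r.
I = ε / (r + R) = 12.0 / (0.0730 + 0.399) = 25.42 A
P_int = I² r = (25.42)² × 0.0730 = 47.18 W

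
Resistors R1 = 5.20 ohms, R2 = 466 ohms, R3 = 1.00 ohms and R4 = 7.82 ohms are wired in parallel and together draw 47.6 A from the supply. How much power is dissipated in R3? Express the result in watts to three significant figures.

We need the common branch voltage; get it from I_total × R_eq, then P = V²/R for the branch.
1/R_eq = 1/5.20 + 1/466 + 1/1.00 + 1/7.82 ⇒ R_eq = 0.7562 Ω
V = I_total × R_eq = 47.60 × 0.7562 = 36.00 V
P_R3 = V² / R3 = (36.00)² / 1.00 = 1296 W

1300 W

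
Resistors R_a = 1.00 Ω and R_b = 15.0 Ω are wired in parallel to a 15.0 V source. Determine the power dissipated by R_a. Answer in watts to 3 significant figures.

225 W

Each parallel branch sees the full supply voltage, so P = V²/R applies directly to the target branch.
P_R_a = V² / R_a = (15.0)² / 1.00 Ω = 225.0 W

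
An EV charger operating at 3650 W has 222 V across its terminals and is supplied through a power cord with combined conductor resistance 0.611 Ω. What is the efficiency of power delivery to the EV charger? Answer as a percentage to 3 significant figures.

I = P / V = 3650 / 222 = 16.44 A through the power cord.
P_line = I² R_line = (16.44)² × 0.611 = 165.2 W
P_source = P_load + P_line = 3650 + 165.2 = 3815 W
η = P_load / P_source = 3650 / 3815 = 0.9567

95.7 %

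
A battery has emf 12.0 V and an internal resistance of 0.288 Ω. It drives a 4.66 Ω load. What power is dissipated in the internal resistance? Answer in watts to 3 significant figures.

The source's internal resistance is just another series element carrying I; its dissipation is I²r.
I = ε / (r + R) = 12.0 / (0.288 + 4.66) = 2.425 A
P_int = I² r = (2.425)² × 0.288 = 1.694 W

1.69 W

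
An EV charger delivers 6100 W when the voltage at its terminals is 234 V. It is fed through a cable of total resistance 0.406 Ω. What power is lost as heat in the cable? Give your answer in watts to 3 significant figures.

The cable is a series resistance carrying the load current; its dissipation is I²R_line.
I = P / V = 6100 / 234 = 26.07 A through the cable.
P_line = I² R_line = (26.07)² × 0.406 = 275.9 W

276 W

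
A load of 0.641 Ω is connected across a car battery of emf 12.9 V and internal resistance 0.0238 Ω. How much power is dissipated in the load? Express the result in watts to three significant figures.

241 W

Load and internal resistance form a series loop — compute the loop current, then the load power via I²R.
I = ε / (r + R) = 12.9 / (0.0238 + 0.641) = 19.40 A
P_load = I² R = (19.40)² × 0.641 = 241.4 W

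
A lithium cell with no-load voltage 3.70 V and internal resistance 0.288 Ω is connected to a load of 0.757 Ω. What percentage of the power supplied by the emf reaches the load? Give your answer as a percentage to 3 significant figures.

The source delivers εI, of which I²R reaches the load and I²r is lost; since I is common, η = R/(R+r).
η = R / (R + r) = 0.757 / (0.757 + 0.288) = 0.7244

72.4 %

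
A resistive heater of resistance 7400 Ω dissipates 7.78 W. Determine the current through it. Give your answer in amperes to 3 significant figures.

0.0324 A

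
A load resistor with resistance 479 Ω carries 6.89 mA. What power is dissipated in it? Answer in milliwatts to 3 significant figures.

22.7 mW

Knowing I and R, the power is just I²R — no need to find V first.
P = (0.006890 A)² × 479 Ω = 0.02274 W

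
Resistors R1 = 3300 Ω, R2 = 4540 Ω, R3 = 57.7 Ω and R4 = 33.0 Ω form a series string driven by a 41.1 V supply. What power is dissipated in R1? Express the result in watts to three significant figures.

0.0886 W

Since the resistors are in series they all carry the loop current I = V/R_total; the power in any one is I²R.
R_total = 3300 + 4540 + 57.7 + 33.0 = 7931 Ω
I = V / R_total = 41.1 / 7931 = 0.005182 A
P_R1 = I² × R1 = (0.005182)² × 3300 = 0.08863 W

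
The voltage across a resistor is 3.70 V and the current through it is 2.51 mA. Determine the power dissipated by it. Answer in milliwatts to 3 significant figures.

Both the voltage across and the current through the element are known, so P = V I applies directly.
P = 3.70 V × 0.002510 A = 0.009287 W

9.29 mW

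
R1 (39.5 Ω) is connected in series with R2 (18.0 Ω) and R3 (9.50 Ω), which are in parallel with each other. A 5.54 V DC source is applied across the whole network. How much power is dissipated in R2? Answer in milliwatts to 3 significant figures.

31.5 mW

Reduce the parallel pair to R_p first; the network is then a simple series string.
R_p = (18.0×9.50)/(18.0+9.50) = 6.218 Ω
R_total = 39.5 + 6.218 = 45.72 Ω
I = V / R_total = 5.54 / 45.72 = 0.1212 A
Voltage across the parallel pair: V_p = I × R_p = 0.1212 × 6.218 = 0.7535 V
With V_p across R2, its power is V_p²/R2.
P_R2 = (0.7535)² / 18.0 = 0.03154 W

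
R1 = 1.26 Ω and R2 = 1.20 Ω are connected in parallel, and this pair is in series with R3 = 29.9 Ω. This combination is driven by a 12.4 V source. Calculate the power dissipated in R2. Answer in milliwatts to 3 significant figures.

Combine R1 and R2 into their parallel equivalent first, reducing the network to two series resistors.
R_p = (1.26×1.20)/(1.26+1.20) = 0.6146 Ω
R_total = R_p + 29.9 = 0.6146 + 29.9 = 30.51 Ω
I = V / R_total = 12.4 / 30.51 = 0.4064 A
Voltage across the parallel pair: V_p = I × R_p = 0.4064 × 0.6146 = 0.2498 V
R2 has V_p across it, so P = V_p²/R2.
P_R2 = (0.2498)² / 1.20 = 0.05199 W

52.0 mW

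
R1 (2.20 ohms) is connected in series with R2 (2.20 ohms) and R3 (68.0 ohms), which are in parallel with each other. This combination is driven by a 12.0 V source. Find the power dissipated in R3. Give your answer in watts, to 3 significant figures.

0.513 W

Reduce the parallel pair to R_p first; the network is then a simple series string.
R_p = (2.20×68.0)/(2.20+68.0) = 2.131 Ω
R_total = 2.20 + 2.131 = 4.331 Ω
I = V / R_total = 12.0 / 4.331 = 2.771 A
Voltage across the parallel pair: V_p = I × R_p = 2.771 × 2.131 = 5.904 V
R3 sees V_p directly, so P = V_p² / R3.
P_R3 = (5.904)² / 68.0 = 0.5127 W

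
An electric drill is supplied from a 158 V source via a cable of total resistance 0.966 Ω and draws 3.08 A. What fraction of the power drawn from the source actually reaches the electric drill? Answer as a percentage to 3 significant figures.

98.1 %

The cable carries the full 3.08 A.
P_line = I² R_line = (3.080)² × 0.966 = 9.164 W
P_source = V I = 158 × 3.080 = 486.6 W; P_load = 477.5 W
η = P_load / P_source = 477.5 / 486.6 = 0.9812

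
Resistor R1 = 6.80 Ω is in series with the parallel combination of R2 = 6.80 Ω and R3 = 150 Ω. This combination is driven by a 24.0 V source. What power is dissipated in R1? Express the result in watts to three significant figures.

22.1 W

Replace R2 and R3 with their parallel equivalent so the circuit becomes R1 in series with R_p.
R_p = (6.80×150)/(6.80+150) = 6.505 Ω
R_total = 6.80 + 6.505 = 13.31 Ω
I = V / R_total = 24.0 / 13.31 = 1.804 A
R1 is in the main series path, so its power is I²R1.
P_R1 = (1.804)² × 6.80 = 22.13 W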